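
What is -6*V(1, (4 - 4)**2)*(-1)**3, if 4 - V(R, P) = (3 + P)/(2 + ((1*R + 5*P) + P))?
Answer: 18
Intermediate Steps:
V(R, P) = 4 - (3 + P)/(2 + R + 6*P) (V(R, P) = 4 - (3 + P)/(2 + ((1*R + 5*P) + P)) = 4 - (3 + P)/(2 + ((R + 5*P) + P)) = 4 - (3 + P)/(2 + (R + 6*P)) = 4 - (3 + P)/(2 + R + 6*P))
-6*V(1, (4 - 4)**2)*(-1)**3 = -6*(5 + 4*1 + 23*(4 - 4)**2)/(2 + 1 + 6*(4 - 4)**2)*(-1)**3 = -6*(5 + 4 + 23*0**2)/(2 + 1 + 6*0**2)*(-1) = -6*(5 + 4 + 23*0)/(2 + 1 + 6*0)*(-1) = -6*(5 + 4 + 0)/(2 + 1 + 0)*(-1) = -6*9/3*(-1) = -2*9*(-1) = -6*3*(-1) = -18*(-1) = 18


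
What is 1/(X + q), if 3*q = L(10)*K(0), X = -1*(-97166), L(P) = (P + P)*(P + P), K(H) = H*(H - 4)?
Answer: 1/97166 ≈ 1.0292e-5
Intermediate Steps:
K(H) = H*(-4 + H)
L(P) = 4*P² (L(P) = (2*P)*(2*P) = 4*P²)
X = 97166
q = 0 (q = ((4*10²)*(0*(-4 + 0)))/3 = ((4*100)*(0*(-4)))/3 = (400*0)/3 = (⅓)*0 = 0)
1/(X + q) = 1/(97166 + 0) = 1/97166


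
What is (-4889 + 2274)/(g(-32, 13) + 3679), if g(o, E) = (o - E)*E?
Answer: -2615/3094 ≈ -0.84518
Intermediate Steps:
g(o, E) = E*(o - E)
(-4889 + 2274)/(g(-32, 13) + 3679) = (-4889 + 2274)/(13*(-32 - 1*13) + 3679) = -2615/(13*(-32 - 13) + 3679) = -2615/(13*(-45) + 3679) = -2615/(-585 + 3679) = -2615/3094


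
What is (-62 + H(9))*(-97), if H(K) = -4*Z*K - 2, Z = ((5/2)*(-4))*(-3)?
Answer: 110968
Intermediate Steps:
Z = 30 (Z = ((5*(½))*(-4))*(-3) = ((5/2)*(-4))*(-3) = -10*(-3) = 30)
H(K) = -2 - 120*K (H(K) = -120*K - 2 = -2 - 120*K)
(-62 + H(9))*(-97) = (-62 + (-2 - 120*9))*(-97) = (-62 + (-2 - 1080))*(-97) = (-62 - 1082)*(-97) = -1144*(-97) = 110968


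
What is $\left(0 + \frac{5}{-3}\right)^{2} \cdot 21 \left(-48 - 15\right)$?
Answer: $-3675$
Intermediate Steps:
$\left(0 + \frac{5}{-3}\right)^{2} \cdot 21 \left(-48 - 15\right) = \left(0 + 5 \left(- \frac{1}{3}\right)\right)^{2} \cdot 21 \left(-48 - 15\right) = \left(0 - \frac{5}{3}\right)^{2} \cdot 21 \left(-63\right) = \left(- \frac{5}{3}\right)^{2} \cdot 21 \left(-63\right) = \frac{25}{9} \cdot 21 \left(-63\right) = \frac{175}{3} \left(-63\right) = -3675$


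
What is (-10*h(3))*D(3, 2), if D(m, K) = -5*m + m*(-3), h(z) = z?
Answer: 720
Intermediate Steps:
D(m, K) = -8*m (D(m, K) = -5*m - 3*m = -8*m)
(-10*h(3))*D(3, 2) = (-10*3)*(-8*3) = -30*(-24) = 720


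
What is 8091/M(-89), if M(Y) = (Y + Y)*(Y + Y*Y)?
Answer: -8091/1394096 ≈ -0.0058038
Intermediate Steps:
M(Y) = 2*Y*(Y + Y²) (M(Y) = (2*Y)*(Y + Y²) = 2*Y*(Y + Y²))
8091/M(-89) = 8091/((2*(-89)²*(1 - 89))) = 8091/((2*7921*(-88))) = 8091/(-1394096) = 8091*(-1/1394096) = -8091/1394096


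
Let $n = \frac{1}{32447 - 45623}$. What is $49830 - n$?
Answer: $\frac{656560081}{13176} \approx 49830.0$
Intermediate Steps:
$n = - \frac{1}{13176}$ ($n = \frac{1}{-13176} = - \frac{1}{13176} \approx -7.5896 \cdot 10^{-5}$)
$49830 - n = 49830 - - \frac{1}{13176} = 49830 + \frac{1}{13176} = \frac{656560081}{13176}$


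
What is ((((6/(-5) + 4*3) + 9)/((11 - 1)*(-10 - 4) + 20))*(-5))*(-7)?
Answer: -231/40 ≈ -5.7750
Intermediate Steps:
((((6/(-5) + 4*3) + 9)/((11 - 1)*(-10 - 4) + 20))*(-5))*(-7) = ((((6*(-⅕) + 12) + 9)/(10*(-14) + 20))*(-5))*(-7) = ((((-6/5 + 12) + 9)/(-140 + 20))*(-5))*(-7) = (((54/5 + 9)/(-120))*(-5))*(-7) = (((99/5)*(-1/120))*(-5))*(-7) = -33/200*(-5)*(-7) = (33/40)*(-7) = -231/40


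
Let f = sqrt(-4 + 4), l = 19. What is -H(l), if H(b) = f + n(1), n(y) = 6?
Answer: -6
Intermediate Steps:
f = 0 (f = sqrt(0) = 0)
H(b) = 6 (H(b) = 0 + 6 = 6)
-H(l) = -1*6 = -6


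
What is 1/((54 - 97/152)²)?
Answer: 23104/65788321 ≈ 0.00035119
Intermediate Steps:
1/((54 - 97/152)²) = 1/((8111/152)²) = 1/(65788321/23104) = 23104/65788321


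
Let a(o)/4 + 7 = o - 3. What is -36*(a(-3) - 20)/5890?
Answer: 1296/2945 ≈ 0.44007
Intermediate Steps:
a(o) = -40 + 4*o (a(o) = -28 + 4*(o - 3) = -28 + 4*(-3 + o) = -28 + (-12 + 4*o) = -40 + 4*o)
-36*(a(-3) - 20)/5890 = -36*((-40 + 4*(-3)) - 20)/5890 = -36*((-40 - 12) - 20)*(1/5890) = -36*(-52 - 20)*(1/5890) = -36*(-72)*(1/5890) = 2592*(1/5890) = 1296/2945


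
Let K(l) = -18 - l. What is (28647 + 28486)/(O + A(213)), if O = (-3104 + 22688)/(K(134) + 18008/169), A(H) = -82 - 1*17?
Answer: -1142660/10599 ≈ -107.81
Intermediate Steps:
A(H) = -99 (A(H) = -82 - 17 = -99)
O = -8619/20 (O = (-3104 + 22688)/((-18 - 1*134) + 18008/169) = 19584/((-18 - 134) + 18008*(1/169)) = 19584/(-152 + 18008/169) = 19584/(-7680/169) = 19584*(-169/7680) = -8619/20 ≈ -430.95)
(28647 + 28486)/(O + A(213)) = (28647 + 28486)/(-8619/20 - 99) = 57133/(-10599/20) = 57133*(-20/10599) = -1142660/10599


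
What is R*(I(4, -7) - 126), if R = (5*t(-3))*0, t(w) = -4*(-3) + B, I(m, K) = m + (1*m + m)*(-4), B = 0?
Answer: 0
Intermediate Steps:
I(m, K) = -7*m (I(m, K) = m + (m + m)*(-4) = m + (2*m)*(-4) = m - 8*m = -7*m)
t(w) = 12 (t(w) = -4*(-3) + 0 = 12 + 0 = 12)
R = 0 (R = (5*12)*0 = 60*0 = 0)
R*(I(4, -7) - 126) = 0*(-7*4 - 126) = 0*(-28 - 126) = 0*(-154) = 0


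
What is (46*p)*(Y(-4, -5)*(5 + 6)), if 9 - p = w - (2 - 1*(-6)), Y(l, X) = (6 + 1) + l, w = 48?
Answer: -47058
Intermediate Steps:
Y(l, X) = 7 + l
p = -31 (p = 9 - (48 - (2 - 1*(-6))) = 9 - (48 - (2 + 6)) = 9 - (48 - 1*8) = 9 - (48 - 8) = 9 - 1*40 = 9 - 40 = -31)
(46*p)*(Y(-4, -5)*(5 + 6)) = (46*(-31))*((7 - 4)*(5 + 6)) = -4278*11 = -1426*33 = -47058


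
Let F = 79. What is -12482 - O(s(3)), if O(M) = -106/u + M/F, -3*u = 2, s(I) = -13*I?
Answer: -998600/79 ≈ -12641.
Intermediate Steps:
u = -2/3 (u = -1/3*2 = -2/3 ≈ -0.66667)
O(M) = 159 + M/79 (O(M) = -106/(-2/3) + M/79 = -106*(-3/2) + M*(1/79) = 159 + M/79)
-12482 - O(s(3)) = -12482 - (159 + (-13*3)/79) = -12482 - (159 + (1/79)*(-39)) = -12482 - (159 - 39/79) = -12482 - 1*12522/79 = -12482 - 12522/79 = -998600/79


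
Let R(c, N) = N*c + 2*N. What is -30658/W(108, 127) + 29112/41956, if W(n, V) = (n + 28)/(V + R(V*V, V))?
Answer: -4844298885385/10489 ≈ -4.6185e+8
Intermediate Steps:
R(c, N) = 2*N + N*c
W(n, V) = (28 + n)/(V + V*(2 + V²)) (W(n, V) = (n + 28)/(V + V*(2 + V*V)) = (28 + n)/(V + V*(2 + V²)))
-30658/W(108, 127) + 29112/41956 = -30658*127*(3 + 127²)/(28 + 108) + 29112/41956 = -30658/((1/127)*136/(3 + 16129)) + 29112*(1/41956) = -30658/((1/127)*136/16132) + 7278/10489 = -30658/((1/127)*(1/16132)*136) + 7278/10489 = -30658/34/512191 + 7278/10489 = -30658*512191/34 + 7278/10489 = -7851375839/17 + 7278/10489 = -4844298885385/10489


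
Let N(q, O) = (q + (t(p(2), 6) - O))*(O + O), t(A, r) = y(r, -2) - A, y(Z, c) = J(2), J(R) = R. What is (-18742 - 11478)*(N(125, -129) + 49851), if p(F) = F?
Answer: 473879820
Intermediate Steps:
y(Z, c) = 2
t(A, r) = 2 - A
N(q, O) = 2*O*(q - O) (N(q, O) = (q + ((2 - 1*2) - O))*(O + O) = (q + ((2 - 2) - O))*(2*O) = (q + (0 - O))*(2*O) = (q - O)*(2*O) = 2*O*(q - O))
(-18742 - 11478)*(N(125, -129) + 49851) = (-18742 - 11478)*(2*(-129)*(125 - 1*(-129)) + 49851) = -30220*(2*(-129)*(125 + 129) + 49851) = -30220*(2*(-129)*254 + 49851) = -30220*(-65532 + 49851) = -30220*(-15681) = 473879820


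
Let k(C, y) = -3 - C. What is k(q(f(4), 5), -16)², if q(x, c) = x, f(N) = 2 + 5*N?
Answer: 625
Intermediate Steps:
k(q(f(4), 5), -16)² = (-3 - (2 + 5*4))² = (-3 - (2 + 20))² = (-3 - 1*22)² = (-3 - 22)² = (-25)² = 625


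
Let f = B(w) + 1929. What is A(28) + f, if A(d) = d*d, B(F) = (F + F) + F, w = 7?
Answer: 2734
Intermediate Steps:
B(F) = 3*F (B(F) = 2*F + F = 3*F)
A(d) = d²
f = 1950 (f = 3*7 + 1929 = 21 + 1929 = 1950)
A(28) + f = 28² + 1950 = 784 + 1950 = 2734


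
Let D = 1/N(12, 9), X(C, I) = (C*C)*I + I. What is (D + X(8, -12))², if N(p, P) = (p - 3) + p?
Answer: 268271641/441 ≈ 6.0833e+5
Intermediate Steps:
N(p, P) = -3 + 2*p (N(p, P) = (-3 + p) + p = -3 + 2*p)
X(C, I) = I + I*C² (X(C, I) = C²*I + I = I*C² + I = I + I*C²)
D = 1/21 (D = 1/(-3 + 2*12) = 1/(-3 + 24) = 1/21 ≈ 0.047619)
(D + X(8, -12))² = (1/21 - 12*(1 + 8²))² = (1/21 - 12*(1 + 64))² = (1/21 - 12*65)² = (1/21 - 780)² = (-16379/21)² = 268271641/441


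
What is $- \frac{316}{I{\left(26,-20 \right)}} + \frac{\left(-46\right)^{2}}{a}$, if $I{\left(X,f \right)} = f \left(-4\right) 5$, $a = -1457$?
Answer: $- \frac{326703}{145700} \approx -2.2423$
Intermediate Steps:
$I{\left(X,f \right)} = - 20 f$ ($I{\left(X,f \right)} = - 4 f 5 = - 20 f$)
$- \frac{316}{I{\left(26,-20 \right)}} + \frac{\left(-46\right)^{2}}{a} = - \frac{316}{\left(-20\right) \left(-20\right)} + \frac{\left(-46\right)^{2}}{-1457} = - \frac{316}{400} + 2116 \left(- \frac{1}{1457}\right) = \left(-316\right) \frac{1}{400} - \frac{2116}{1457} = - \frac{79}{100} - \frac{2116}{1457} = - \frac{326703}{145700}$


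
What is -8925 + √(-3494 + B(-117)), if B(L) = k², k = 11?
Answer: -8925 + I*√3373 ≈ -8925.0 + 58.078*I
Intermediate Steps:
B(L) = 121 (B(L) = 11² = 121)
-8925 + √(-3494 + B(-117)) = -8925 + √(-3494 + 121) = -8925 + √(-3373) = -8925 + I*√3373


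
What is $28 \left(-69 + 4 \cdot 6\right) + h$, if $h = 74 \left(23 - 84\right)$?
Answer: $-5774$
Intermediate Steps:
$h = -4514$ ($h = 74 \left(-61\right) = -4514$)
$28 \left(-69 + 4 \cdot 6\right) + h = 28 \left(-69 + 4 \cdot 6\right) - 4514 = 28 \left(-69 + 24\right) - 4514 = 28 \left(-45\right) - 4514 = -1260 - 4514 = -5774$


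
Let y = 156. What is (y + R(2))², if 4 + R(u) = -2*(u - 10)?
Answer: 28224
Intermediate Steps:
R(u) = 16 - 2*u (R(u) = -4 - 2*(u - 10) = -4 - 2*(-10 + u) = -4 + (20 - 2*u) = 16 - 2*u)
(y + R(2))² = (156 + (16 - 2*2))² = (156 + (16 - 4))² = (156 + 12)² = 168² = 28224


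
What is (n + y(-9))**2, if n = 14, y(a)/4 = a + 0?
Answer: 484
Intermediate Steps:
y(a) = 4*a (y(a) = 4*(a + 0) = 4*a)
(n + y(-9))**2 = (14 + 4*(-9))**2 = (14 - 36)**2 = (-22)**2 = 484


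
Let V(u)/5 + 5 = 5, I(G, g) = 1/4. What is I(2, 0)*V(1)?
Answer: 0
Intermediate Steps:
I(G, g) = ¼
V(u) = 0 (V(u) = -25 + 5*5 = -25 + 25 = 0)
I(2, 0)*V(1) = (¼)*0 = 0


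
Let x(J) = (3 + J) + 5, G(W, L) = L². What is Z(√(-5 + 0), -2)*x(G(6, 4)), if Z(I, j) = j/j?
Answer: 24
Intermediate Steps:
x(J) = 8 + J
Z(I, j) = 1
Z(√(-5 + 0), -2)*x(G(6, 4)) = 1*(8 + 4²) = 1*(8 + 16) = 1*24 = 24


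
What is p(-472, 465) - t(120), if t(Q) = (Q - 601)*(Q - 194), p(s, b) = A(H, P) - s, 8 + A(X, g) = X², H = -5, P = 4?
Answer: -35105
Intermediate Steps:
A(X, g) = -8 + X²
p(s, b) = 17 - s (p(s, b) = (-8 + (-5)²) - s = (-8 + 25) - s = 17 - s)
t(Q) = (-601 + Q)*(-194 + Q)
p(-472, 465) - t(120) = (17 - 1*(-472)) - (116594 + 120² - 795*120) = (17 + 472) - (116594 + 14400 - 95400) = 489 - 1*35594 = 489 - 35594 = -35105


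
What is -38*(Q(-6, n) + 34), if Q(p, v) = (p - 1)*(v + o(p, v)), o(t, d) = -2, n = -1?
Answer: -2090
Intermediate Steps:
Q(p, v) = (-1 + p)*(-2 + v) (Q(p, v) = (p - 1)*(v - 2) = (-1 + p)*(-2 + v))
-38*(Q(-6, n) + 34) = -38*((2 - 1*(-1) - 2*(-6) - 6*(-1)) + 34) = -38*((2 + 1 + 12 + 6) + 34) = -38*(21 + 34) = -38*55 = -2090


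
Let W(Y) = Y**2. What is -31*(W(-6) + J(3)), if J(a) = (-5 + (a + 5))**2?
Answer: -1395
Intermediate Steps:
J(a) = a**2 (J(a) = (-5 + (5 + a))**2 = a**2)
-31*(W(-6) + J(3)) = -31*((-6)**2 + 3**2) = -31*(36 + 9) = -31*45 = -1395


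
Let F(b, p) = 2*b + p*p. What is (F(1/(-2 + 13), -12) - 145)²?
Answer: 81/121 ≈ 0.66942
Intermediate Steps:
F(b, p) = p² + 2*b (F(b, p) = 2*b + p² = p² + 2*b)
(F(1/(-2 + 13), -12) - 145)² = (((-12)² + 2/(-2 + 13)) - 145)² = ((144 + 2/11) - 145)² = (1586/11 - 145)² = (-9/11)² = 81/121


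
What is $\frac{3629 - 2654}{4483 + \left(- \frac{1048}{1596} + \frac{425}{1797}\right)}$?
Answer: $\frac{15535065}{71422738} \approx 0.21751$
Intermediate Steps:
$\frac{3629 - 2654}{4483 + \left(- \frac{1048}{1596} + \frac{425}{1797}\right)} = \frac{975}{4483 + \left(\left(-1048\right) \frac{1}{1596} + 425 \cdot \frac{1}{1797}\right)} = \frac{975}{4483 + \left(- \frac{262}{399} + \frac{425}{1797}\right)} = \frac{975}{4483 - \frac{33471}{79667}} = \frac{975}{\frac{357113690}{79667}} = 975 \cdot \frac{79667}{357113690} = \frac{15535065}{71422738}$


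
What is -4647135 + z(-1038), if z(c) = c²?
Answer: -3569691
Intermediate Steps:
-4647135 + z(-1038) = -4647135 + (-1038)² = -4647135 + 1077444 = -3569691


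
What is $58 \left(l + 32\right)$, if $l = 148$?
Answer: $10440$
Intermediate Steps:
$58 \left(l + 32\right) = 58 \left(148 + 32\right) = 58 \cdot 180 = 10440$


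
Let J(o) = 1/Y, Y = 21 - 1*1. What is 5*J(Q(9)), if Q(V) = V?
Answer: ¼ ≈ 0.25000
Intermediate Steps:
Y = 20 (Y = 21 - 1 = 20)
J(o) = 1/20
5*J(Q(9)) = 5*(1/20) = ¼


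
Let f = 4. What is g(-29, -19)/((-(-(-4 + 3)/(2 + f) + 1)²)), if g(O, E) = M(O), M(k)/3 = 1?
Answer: -108/49 ≈ -2.2041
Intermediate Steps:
M(k) = 3 (M(k) = 3*1 = 3)
g(O, E) = 3
g(-29, -19)/((-(-(-4 + 3)/(2 + f) + 1)²)) = 3/((-(-(-4 + 3)/(2 + 4) + 1)²)) = 3/((-(-(-1)/6 + 1)²)) = 3/((-(-1*(-⅙) + 1)²)) = 3/((-(⅙ + 1)²)) = 3/((-(7/6)²)) = 3/((-1*49/36)) = 3/(-49/36) = 3*(-36/49) = -108/49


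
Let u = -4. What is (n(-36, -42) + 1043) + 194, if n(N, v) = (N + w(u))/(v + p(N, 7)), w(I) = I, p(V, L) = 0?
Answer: 25997/21 ≈ 1238.0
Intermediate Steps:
n(N, v) = (-4 + N)/v (n(N, v) = (N - 4)/(v + 0) = (-4 + N)/v)
(n(-36, -42) + 1043) + 194 = ((-4 - 36)/(-42) + 1043) + 194 = (-1/42*(-40) + 1043) + 194 = (20/21 + 1043) + 194 = 21923/21 + 194 = 25997/21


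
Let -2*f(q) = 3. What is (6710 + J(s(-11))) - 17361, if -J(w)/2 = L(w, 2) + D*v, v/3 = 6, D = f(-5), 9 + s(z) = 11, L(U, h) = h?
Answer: -10601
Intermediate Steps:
f(q) = -3/2 (f(q) = -½*3 = -3/2)
s(z) = 2 (s(z) = -9 + 11 = 2)
D = -3/2 ≈ -1.5000
v = 18 (v = 3*6 = 18)
J(w) = 50 (J(w) = -2*(2 - 3/2*18) = -2*(2 - 27) = -2*(-25) = 50)
(6710 + J(s(-11))) - 17361 = (6710 + 50) - 17361 = 6760 - 17361 = -10601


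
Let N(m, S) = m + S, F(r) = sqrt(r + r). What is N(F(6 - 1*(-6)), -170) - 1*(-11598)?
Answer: 11428 + 2*sqrt(6) ≈ 11433.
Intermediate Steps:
F(r) = sqrt(2)*sqrt(r) (F(r) = sqrt(2*r) = sqrt(2)*sqrt(r))
N(m, S) = S + m
N(F(6 - 1*(-6)), -170) - 1*(-11598) = (-170 + sqrt(2)*sqrt(6 - 1*(-6))) - 1*(-11598) = (-170 + sqrt(2)*sqrt(6 + 6)) + 11598 = (-170 + sqrt(2)*sqrt(12)) + 11598 = (-170 + sqrt(2)*(2*sqrt(3))) + 11598 = (-170 + 2*sqrt(6)) + 11598 = 11428 + 2*sqrt(6)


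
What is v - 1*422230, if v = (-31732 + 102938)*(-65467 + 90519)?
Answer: 1783430482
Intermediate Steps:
v = 1783852712 (v = 71206*25052 = 1783852712)
v - 1*422230 = 1783852712 - 1*422230 = 1783852712 - 422230 = 1783430482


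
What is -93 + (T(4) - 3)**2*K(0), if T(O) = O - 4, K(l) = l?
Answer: -93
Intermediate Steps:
T(O) = -4 + O
-93 + (T(4) - 3)**2*K(0) = -93 + ((-4 + 4) - 3)**2*0 = -93 + (0 - 3)**2*0 = -93 + (-3)**2*0 = -93 + 9*0 = -93 + 0 = -93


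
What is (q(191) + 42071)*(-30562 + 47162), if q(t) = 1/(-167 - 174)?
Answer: 238147086000/341 ≈ 6.9838e+8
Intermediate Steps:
q(t) = -1/341 (q(t) = 1/(-341) = -1/341)
(q(191) + 42071)*(-30562 + 47162) = (-1/341 + 42071)*(-30562 + 47162) = (14346210/341)*16600 = 238147086000/341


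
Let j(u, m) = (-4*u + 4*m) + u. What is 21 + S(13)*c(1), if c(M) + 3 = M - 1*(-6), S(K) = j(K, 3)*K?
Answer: -1383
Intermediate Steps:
j(u, m) = -3*u + 4*m
S(K) = K*(12 - 3*K) (S(K) = (-3*K + 4*3)*K = (-3*K + 12)*K = (12 - 3*K)*K = K*(12 - 3*K))
c(M) = 3 + M (c(M) = -3 + (M - 1*(-6)) = -3 + (M + 6) = -3 + (6 + M) = 3 + M)
21 + S(13)*c(1) = 21 + (3*13*(4 - 1*13))*(3 + 1) = 21 + (3*13*(4 - 13))*4 = 21 + (3*13*(-9))*4 = 21 - 351*4 = 21 - 1404 = -1383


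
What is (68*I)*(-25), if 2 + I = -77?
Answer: 134300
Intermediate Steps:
I = -79 (I = -2 - 77 = -79)
(68*I)*(-25) = (68*(-79))*(-25) = -5372*(-25) = 134300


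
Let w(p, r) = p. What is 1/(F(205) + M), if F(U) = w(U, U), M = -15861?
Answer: -1/15656 ≈ -6.3873e-5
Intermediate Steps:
F(U) = U
1/(F(205) + M) = 1/(205 - 15861) = 1/(-15656) = -1/15656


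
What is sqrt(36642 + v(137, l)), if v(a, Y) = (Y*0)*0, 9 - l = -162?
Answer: sqrt(36642) ≈ 191.42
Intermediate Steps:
l = 171 (l = 9 - 1*(-162) = 9 + 162 = 171)
v(a, Y) = 0 (v(a, Y) = 0*0 = 0)
sqrt(36642 + v(137, l)) = sqrt(36642 + 0) = sqrt(36642)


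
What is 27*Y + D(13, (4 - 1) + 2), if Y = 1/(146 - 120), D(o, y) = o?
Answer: 365/26 ≈ 14.038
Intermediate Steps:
Y = 1/26 ≈ 0.038462
27*Y + D(13, (4 - 1) + 2) = 27*(1/26) + 13 = 27/26 + 13 = 365/26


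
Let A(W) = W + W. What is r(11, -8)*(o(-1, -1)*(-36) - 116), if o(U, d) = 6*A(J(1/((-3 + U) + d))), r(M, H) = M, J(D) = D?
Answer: -1628/5 ≈ -325.60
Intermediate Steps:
A(W) = 2*W
o(U, d) = 12/(-3 + U + d) (o(U, d) = 6*(2/((-3 + U) + d)) = 6*(2/(-3 + U + d)) = 12/(-3 + U + d))
r(11, -8)*(o(-1, -1)*(-36) - 116) = 11*((12/(-3 - 1 - 1))*(-36) - 116) = 11*((12/(-5))*(-36) - 116) = 11*((12*(-1/5))*(-36) - 116) = 11*(-12/5*(-36) - 116) = 11*(432/5 - 116) = 11*(-148/5) = -1628/5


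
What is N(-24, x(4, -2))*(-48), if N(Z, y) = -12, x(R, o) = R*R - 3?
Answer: 576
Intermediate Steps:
x(R, o) = -3 + R² (x(R, o) = R² - 3 = -3 + R²)
N(-24, x(4, -2))*(-48) = -12*(-48) = 576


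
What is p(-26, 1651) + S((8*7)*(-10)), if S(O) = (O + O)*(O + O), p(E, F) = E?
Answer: 1254374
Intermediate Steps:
S(O) = 4*O² (S(O) = (2*O)*(2*O) = 4*O²)
p(-26, 1651) + S((8*7)*(-10)) = -26 + 4*((8*7)*(-10))² = -26 + 4*(56*(-10))² = -26 + 4*(-560)² = -26 + 4*313600 = -26 + 1254400 = 1254374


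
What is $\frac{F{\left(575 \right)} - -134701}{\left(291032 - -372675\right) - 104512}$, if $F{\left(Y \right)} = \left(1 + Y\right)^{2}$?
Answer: $\frac{466477}{559195} \approx 0.83419$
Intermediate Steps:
$\frac{F{\left(575 \right)} - -134701}{\left(291032 - -372675\right) - 104512} = \frac{\left(1 + 575\right)^{2} - -134701}{\left(291032 - -372675\right) - 104512} = \frac{576^{2} + 134701}{\left(291032 + 372675\right) - 104512} = \frac{331776 + 134701}{663707 - 104512} = \frac{466477}{559195}$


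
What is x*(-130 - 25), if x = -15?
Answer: 2325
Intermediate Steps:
x*(-130 - 25) = -15*(-130 - 25) = -15*(-155) = 2325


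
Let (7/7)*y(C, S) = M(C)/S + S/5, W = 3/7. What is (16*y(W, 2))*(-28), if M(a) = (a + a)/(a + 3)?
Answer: -1176/5 ≈ -235.20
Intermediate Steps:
M(a) = 2*a/(3 + a) (M(a) = (2*a)/(3 + a) = 2*a/(3 + a))
W = 3/7 (W = 3*(⅐) = 3/7 ≈ 0.42857)
y(C, S) = S/5 + 2*C/(S*(3 + C)) (y(C, S) = (2*C/(3 + C))/S + S/5 = 2*C/(S*(3 + C)) + S*(⅕) = 2*C/(S*(3 + C)) + S/5 = S/5 + 2*C/(S*(3 + C)))
(16*y(W, 2))*(-28) = (16*((⅕)*(10*(3/7) + 2²*(3 + 3/7))/(2*(3 + 3/7))))*(-28) = (16*((⅕)*(½)*(30/7 + 4*(24/7))/(24/7)))*(-28) = (16*((⅕)*(½)*(7/24)*(30/7 + 96/7)))*(-28) = (16*((⅕)*(½)*(7/24)*18))*(-28) = (16*(21/40))*(-28) = (42/5)*(-28) = -1176/5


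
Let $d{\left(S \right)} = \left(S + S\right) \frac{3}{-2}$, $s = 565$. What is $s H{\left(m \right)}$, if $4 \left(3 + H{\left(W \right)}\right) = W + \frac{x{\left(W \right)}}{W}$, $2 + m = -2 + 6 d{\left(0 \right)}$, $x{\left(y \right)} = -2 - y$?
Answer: $- \frac{18645}{8} \approx -2330.6$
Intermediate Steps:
$d{\left(S \right)} = - 3 S$ ($d{\left(S \right)} = 2 S 3 \left(- \frac{1}{2}\right) = 2 S \left(- \frac{3}{2}\right) = - 3 S$)
$m = -4$ ($m = -2 - \left(2 - 6 \left(\left(-3\right) 0\right)\right) = -2 + \left(-2 + 6 \cdot 0\right) = -2 + \left(-2 + 0\right) = -2 - 2 = -4$)
$H{\left(W \right)} = -3 + \frac{W}{4} + \frac{-2 - W}{4 W}$ ($H{\left(W \right)} = -3 + \frac{W + \frac{-2 - W}{W}}{4} = -3 + \left(\frac{W}{4} + \frac{-2 - W}{4 W}\right) = -3 + \frac{W}{4} + \frac{-2 - W}{4 W}$)
$s H{\left(m \right)} = 565 \frac{-2 - -4 - 4 \left(-12 - 4\right)}{4 \left(-4\right)} = 565 \cdot \frac{1}{4} \left(- \frac{1}{4}\right) \left(-2 + 4 - -64\right) = 565 \cdot \frac{1}{4} \left(- \frac{1}{4}\right) \left(-2 + 4 + 64\right) = 565 \cdot \frac{1}{4} \left(- \frac{1}{4}\right) 66 = 565 \left(- \frac{33}{8}\right) = - \frac{18645}{8}$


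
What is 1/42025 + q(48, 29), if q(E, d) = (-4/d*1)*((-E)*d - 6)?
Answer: 235003829/1218725 ≈ 192.83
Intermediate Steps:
q(E, d) = -4*(-6 - E*d)/d (q(E, d) = (-4/d)*(-E*d - 6) = (-4/d)*(-6 - E*d) = -4*(-6 - E*d)/d)
1/42025 + q(48, 29) = 1/42025 + (4*48 + 24/29) = 1/42025 + (192 + 24*(1/29)) = 1/42025 + (192 + 24/29) = 1/42025 + 5592/29 = 235003829/1218725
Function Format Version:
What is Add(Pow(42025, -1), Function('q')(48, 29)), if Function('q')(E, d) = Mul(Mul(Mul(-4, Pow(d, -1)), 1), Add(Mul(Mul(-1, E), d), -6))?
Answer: Rational(235003829, 1218725) ≈ 192.83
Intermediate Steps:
Function('q')(E, d) = Mul(-4, Pow(d, -1), Add(-6, Mul(-1, E, d))) (Function('q')(E, d) = Mul(Mul(-4, Pow(d, -1)), Add(Mul(-1, E, d), -6)) = Mul(Mul(-4, Pow(d, -1)), Add(-6, Mul(-1, E, d))) = Mul(-4, Pow(d, -1), Add(-6, Mul(-1, E, d))))
Add(Pow(42025, -1), Function('q')(48, 29)) = Add(Pow(42025, -1), Add(Mul(4, 48), Mul(24, Pow(29, -1)))) = Add(Rational(1, 42025), Add(192, Mul(24, Rational(1, 29)))) = Add(Rational(1, 42025), Add(192, Rational(24, 29))) = Add(Rational(1, 42025), Rational(5592, 29)) = Rational(235003829, 1218725)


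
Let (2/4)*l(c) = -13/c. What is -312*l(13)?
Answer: 624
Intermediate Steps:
l(c) = -26/c (l(c) = 2*(-13/c) = -26/c)
-312*l(13) = -(-8112)/13 = -312*(-2) = 624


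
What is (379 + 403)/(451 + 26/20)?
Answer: 7820/4523 ≈ 1.7289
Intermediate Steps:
(379 + 403)/(451 + 26/20) = 782/(451 + 26*(1/20)) = 782/(451 + 13/10) = 782/(4523/10) = 782*(10/4523) = 7820/4523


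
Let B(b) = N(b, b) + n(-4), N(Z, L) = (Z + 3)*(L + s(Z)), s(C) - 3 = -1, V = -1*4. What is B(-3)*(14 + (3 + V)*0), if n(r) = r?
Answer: -56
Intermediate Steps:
V = -4
s(C) = 2 (s(C) = 3 - 1 = 2)
N(Z, L) = (2 + L)*(3 + Z) (N(Z, L) = (Z + 3)*(L + 2) = (3 + Z)*(2 + L) = (2 + L)*(3 + Z))
B(b) = 2 + b² + 5*b (B(b) = (6 + 2*b + 3*b + b*b) - 4 = (6 + 2*b + 3*b + b²) - 4 = (6 + b² + 5*b) - 4 = 2 + b² + 5*b)
B(-3)*(14 + (3 + V)*0) = (2 + (-3)² + 5*(-3))*(14 + (3 - 4)*0) = (2 + 9 - 15)*(14 - 1*0) = -4*(14 + 0) = -4*14 = -56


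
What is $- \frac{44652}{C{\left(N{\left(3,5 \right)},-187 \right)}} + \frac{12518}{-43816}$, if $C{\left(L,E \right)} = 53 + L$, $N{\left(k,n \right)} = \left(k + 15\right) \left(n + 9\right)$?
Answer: $- \frac{16067951}{109540} \approx -146.69$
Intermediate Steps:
$N{\left(k,n \right)} = \left(9 + n\right) \left(15 + k\right)$ ($N{\left(k,n \right)} = \left(15 + k\right) \left(9 + n\right) = \left(9 + n\right) \left(15 + k\right)$)
$- \frac{44652}{C{\left(N{\left(3,5 \right)},-187 \right)}} + \frac{12518}{-43816} = - \frac{44652}{53 + \left(135 + 9 \cdot 3 + 15 \cdot 5 + 3 \cdot 5\right)} + \frac{12518}{-43816} = - \frac{44652}{53 + \left(135 + 27 + 75 + 15\right)} + 12518 \left(- \frac{1}{43816}\right) = - \frac{44652}{53 + 252} - \frac{6259}{21908} = - \frac{44652}{305} - \frac{6259}{21908} = \left(-44652\right) \frac{1}{305} - \frac{6259}{21908} = - \frac{732}{5} - \frac{6259}{21908} = - \frac{16067951}{109540}$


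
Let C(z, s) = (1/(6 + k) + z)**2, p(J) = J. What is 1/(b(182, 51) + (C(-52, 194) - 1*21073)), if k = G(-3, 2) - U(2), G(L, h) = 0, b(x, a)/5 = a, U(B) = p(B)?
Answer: -16/290239 ≈ -5.5127e-5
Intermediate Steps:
U(B) = B
b(x, a) = 5*a
k = -2 (k = 0 - 1*2 = 0 - 2 = -2)
C(z, s) = (1/4 + z)**2 (C(z, s) = (1/(6 - 2) + z)**2 = (1/4 + z)**2)
1/(b(182, 51) + (C(-52, 194) - 1*21073)) = 1/(5*51 + ((1 + 4*(-52))**2/16 - 1*21073)) = 1/(255 + ((1 - 208)**2/16 - 21073)) = 1/(255 + ((1/16)*(-207)**2 - 21073)) = 1/(255 + ((1/16)*42849 - 21073)) = 1/(255 + (42849/16 - 21073)) = 1/(255 - 294319/16) = 1/(-290239/16) = -16/290239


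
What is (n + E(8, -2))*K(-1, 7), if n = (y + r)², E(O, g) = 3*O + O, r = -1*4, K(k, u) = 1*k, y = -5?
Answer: -113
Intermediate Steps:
K(k, u) = k
r = -4
E(O, g) = 4*O
n = 81 (n = (-5 - 4)² = (-9)² = 81)
(n + E(8, -2))*K(-1, 7) = (81 + 4*8)*(-1) = (81 + 32)*(-1) = 113*(-1) = -113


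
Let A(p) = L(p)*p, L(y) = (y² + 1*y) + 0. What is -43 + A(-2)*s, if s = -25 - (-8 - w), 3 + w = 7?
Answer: 9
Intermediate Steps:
w = 4 (w = -3 + 7 = 4)
L(y) = y + y² (L(y) = (y² + y) + 0 = (y + y²) + 0 = y + y²)
A(p) = p²*(1 + p) (A(p) = (p*(1 + p))*p = p²*(1 + p))
s = -13 (s = -25 - (-8 - 1*4) = -25 - (-8 - 4) = -25 - 1*(-12) = -25 + 12 = -13)
-43 + A(-2)*s = -43 + ((-2)²*(1 - 2))*(-13) = -43 + (4*(-1))*(-13) = -43 - 4*(-13) = -43 + 52 = 9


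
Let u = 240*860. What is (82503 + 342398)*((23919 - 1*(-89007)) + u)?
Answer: 135681936726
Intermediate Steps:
u = 206400
(82503 + 342398)*((23919 - 1*(-89007)) + u) = (82503 + 342398)*((23919 - 1*(-89007)) + 206400) = 424901*((23919 + 89007) + 206400) = 424901*(112926 + 206400) = 424901*319326 = 135681936726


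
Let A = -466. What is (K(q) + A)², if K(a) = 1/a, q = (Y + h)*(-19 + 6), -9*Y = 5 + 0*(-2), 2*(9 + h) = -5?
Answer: 1728089026624/7958041 ≈ 2.1715e+5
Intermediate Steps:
h = -23/2 (h = -9 + (½)*(-5) = -9 - 5/2 = -23/2 ≈ -11.500)
Y = -5/9 (Y = -(5 + 0*(-2))/9 = -(5 + 0)/9 = -⅑*5 = -5/9 ≈ -0.55556)
q = 2821/18 (q = (-5/9 - 23/2)*(-19 + 6) = -217/18*(-13) = 2821/18 ≈ 156.72)
(K(q) + A)² = (1/(2821/18) - 466)² = (18/2821 - 466)² = (-1314568/2821)² = 1728089026624/7958041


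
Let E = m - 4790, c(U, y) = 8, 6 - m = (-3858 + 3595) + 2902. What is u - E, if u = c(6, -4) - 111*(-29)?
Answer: 10650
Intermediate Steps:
m = -2633 (m = 6 - ((-3858 + 3595) + 2902) = 6 - (-263 + 2902) = 6 - 1*2639 = 6 - 2639 = -2633)
E = -7423 (E = -2633 - 4790 = -7423)
u = 3227 (u = 8 - 111*(-29) = 8 + 3219 = 3227)
u - E = 3227 - 1*(-7423) = 3227 + 7423 = 10650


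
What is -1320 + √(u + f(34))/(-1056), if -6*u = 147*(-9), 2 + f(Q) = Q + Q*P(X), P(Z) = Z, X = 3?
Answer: -1320 - √1418/2112 ≈ -1320.0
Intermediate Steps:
f(Q) = -2 + 4*Q (f(Q) = -2 + (Q + Q*3) = -2 + (Q + 3*Q) = -2 + 4*Q)
u = 441/2 (u = -49*(-9)/2 = -⅙*(-1323) = 441/2 ≈ 220.50)
-1320 + √(u + f(34))/(-1056) = -1320 + √(441/2 + (-2 + 4*34))/(-1056) = -1320 + √(441/2 + (-2 + 136))*(-1/1056) = -1320 + √(441/2 + 134)*(-1/1056) = -1320 + √(709/2)*(-1/1056) = -1320 + (√1418/2)*(-1/1056) = -1320 - √1418/2112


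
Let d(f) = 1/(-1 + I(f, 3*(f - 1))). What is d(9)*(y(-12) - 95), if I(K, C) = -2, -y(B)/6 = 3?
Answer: 113/3 ≈ 37.667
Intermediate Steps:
y(B) = -18 (y(B) = -6*3 = -18)
d(f) = -⅓ (d(f) = 1/(-1 - 2) = 1/(-3) = -⅓)
d(9)*(y(-12) - 95) = -(-18 - 95)/3 = -⅓*(-113) = 113/3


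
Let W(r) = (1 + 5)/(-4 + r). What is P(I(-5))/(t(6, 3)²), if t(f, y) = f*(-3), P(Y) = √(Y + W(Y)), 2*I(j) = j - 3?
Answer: I*√19/648 ≈ 0.0067267*I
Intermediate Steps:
I(j) = -3/2 + j/2 (I(j) = (j - 3)/2 = (-3 + j)/2 = -3/2 + j/2)
W(r) = 6/(-4 + r)
P(Y) = √(Y + 6/(-4 + Y))
t(f, y) = -3*f
P(I(-5))/(t(6, 3)²) = √((6 + (-3/2 + (½)*(-5))*(-4 + (-3/2 + (½)*(-5))))/(-4 + (-3/2 + (½)*(-5))))/((-3*6)²) = √((6 + (-3/2 - 5/2)*(-4 + (-3/2 - 5/2)))/(-4 + (-3/2 - 5/2)))/((-18)²) = √((6 - 4*(-4 - 4))/(-4 - 4))/324 = √((6 - 4*(-8))/(-8))*(1/324) = √(-(6 + 32)/8)*(1/324) = √(-⅛*38)*(1/324) = √(-19/4)*(1/324) = (I*√19/2)*(1/324) = I*√19/648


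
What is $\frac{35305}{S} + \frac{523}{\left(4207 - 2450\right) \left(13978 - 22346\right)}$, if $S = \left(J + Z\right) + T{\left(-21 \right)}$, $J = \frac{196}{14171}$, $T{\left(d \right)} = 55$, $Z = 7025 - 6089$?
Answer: $\frac{14064620697703}{394795285584} \approx 35.625$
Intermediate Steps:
$Z = 936$ ($Z = 7025 - 6089 = 936$)
$J = \frac{196}{14171}$ ($J = 196 \cdot \frac{1}{14171} = \frac{196}{14171} \approx 0.013831$)
$S = \frac{14043657}{14171}$ ($S = \left(\frac{196}{14171} + 936\right) + 55 = \frac{13264252}{14171} + 55 = \frac{14043657}{14171} \approx 991.01$)
$\frac{35305}{S} + \frac{523}{\left(4207 - 2450\right) \left(13978 - 22346\right)} = \frac{35305}{\frac{14043657}{14171}} + \frac{523}{\left(4207 - 2450\right) \left(13978 - 22346\right)} = 35305 \cdot \frac{14171}{14043657} + \frac{523}{1757 \left(-8368\right)} = \frac{500307155}{14043657} + \frac{523}{-14702576} = \frac{500307155}{14043657} + 523 \left(- \frac{1}{14702576}\right) = \frac{500307155}{14043657} - \frac{1}{28112} = \frac{14064620697703}{394795285584}$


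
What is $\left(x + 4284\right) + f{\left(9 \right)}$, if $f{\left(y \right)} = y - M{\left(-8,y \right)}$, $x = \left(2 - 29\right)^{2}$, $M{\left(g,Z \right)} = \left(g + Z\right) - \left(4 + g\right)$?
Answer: $5017$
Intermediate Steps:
$M{\left(g,Z \right)} = -4 + Z$ ($M{\left(g,Z \right)} = \left(Z + g\right) - \left(4 + g\right) = -4 + Z$)
$x = 729$ ($x = \left(-27\right)^{2} = 729$)
$f{\left(y \right)} = 4$ ($f{\left(y \right)} = y - \left(-4 + y\right) = 4$)
$\left(x + 4284\right) + f{\left(9 \right)} = \left(729 + 4284\right) + 4 = 5013 + 4 = 5017$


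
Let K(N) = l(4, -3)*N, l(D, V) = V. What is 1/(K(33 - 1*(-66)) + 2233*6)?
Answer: 1/13101 ≈ 7.6330e-5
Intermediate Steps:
K(N) = -3*N
1/(K(33 - 1*(-66)) + 2233*6) = 1/(-3*(33 - 1*(-66)) + 2233*6) = 1/(-3*(33 + 66) + 13398) = 1/(-3*99 + 13398) = 1/(-297 + 13398) = 1/13101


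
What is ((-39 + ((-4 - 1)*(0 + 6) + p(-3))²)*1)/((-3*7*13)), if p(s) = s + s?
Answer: -419/91 ≈ -4.6044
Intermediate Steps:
p(s) = 2*s
((-39 + ((-4 - 1)*(0 + 6) + p(-3))²)*1)/((-3*7*13)) = ((-39 + ((-4 - 1)*(0 + 6) + 2*(-3))²)*1)/((-3*7*13)) = ((-39 + (-5*6 - 6)²)*1)/((-21*13)) = ((-39 + (-30 - 6)²)*1)/(-273) = ((-39 + (-36)²)*1)*(-1/273) = ((-39 + 1296)*1)*(-1/273) = (1257*1)*(-1/273) = 1257*(-1/273) = -419/91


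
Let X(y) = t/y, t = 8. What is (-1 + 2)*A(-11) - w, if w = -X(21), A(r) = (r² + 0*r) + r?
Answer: 2318/21 ≈ 110.38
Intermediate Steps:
A(r) = r + r² (A(r) = (r² + 0) + r = r² + r = r + r²)
X(y) = 8/y
w = -8/21 ≈ -0.38095
(-1 + 2)*A(-11) - w = (-1 + 2)*(-11*(1 - 11)) - 1*(-8/21) = 1*(-11*(-10)) + 8/21 = 1*110 + 8/21 = 110 + 8/21 = 2318/21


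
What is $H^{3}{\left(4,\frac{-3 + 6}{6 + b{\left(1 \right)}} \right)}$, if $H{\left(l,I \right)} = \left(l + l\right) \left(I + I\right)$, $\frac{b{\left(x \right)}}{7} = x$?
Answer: $\frac{110592}{2197} \approx 50.338$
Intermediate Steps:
$b{\left(x \right)} = 7 x$
$H{\left(l,I \right)} = 4 I l$ ($H{\left(l,I \right)} = 2 l 2 I = 4 I l$)
$H^{3}{\left(4,\frac{-3 + 6}{6 + b{\left(1 \right)}} \right)} = \left(4 \frac{-3 + 6}{6 + 7 \cdot 1} \cdot 4\right)^{3} = \left(4 \frac{3}{6 + 7} \cdot 4\right)^{3} = \left(4 \cdot \frac{3}{13} \cdot 4\right)^{3} = \left(\frac{48}{13}\right)^{3} = \frac{110592}{2197}$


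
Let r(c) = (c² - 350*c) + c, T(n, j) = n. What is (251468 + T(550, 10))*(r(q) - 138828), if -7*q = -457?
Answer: -1943102631132/49 ≈ -3.9655e+10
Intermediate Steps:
q = 457/7 (q = -⅐*(-457) = 457/7 ≈ 65.286)
r(c) = c² - 349*c
(251468 + T(550, 10))*(r(q) - 138828) = (251468 + 550)*(457*(-349 + 457/7)/7 - 138828) = 252018*((457/7)*(-1986/7) - 138828) = 252018*(-907602/49 - 138828) = 252018*(-7710174/49) = -1943102631132/49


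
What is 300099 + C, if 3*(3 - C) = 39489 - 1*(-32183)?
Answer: 828634/3 ≈ 2.7621e+5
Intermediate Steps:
C = -71663/3 (C = 3 - (39489 - 1*(-32183))/3 = 3 - (39489 + 32183)/3 = 3 - 1/3*71672 = 3 - 71672/3 = -71663/3 ≈ -23888.)
300099 + C = 300099 - 71663/3 = 828634/3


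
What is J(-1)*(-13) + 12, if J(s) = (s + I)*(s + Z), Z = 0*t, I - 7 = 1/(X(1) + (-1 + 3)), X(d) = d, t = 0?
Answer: 283/3 ≈ 94.333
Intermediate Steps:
I = 22/3 (I = 7 + 1/(1 + (-1 + 3)) = 7 + 1/(1 + 2) = 7 + 1/3 = 7 + ⅓ = 22/3 ≈ 7.3333)
Z = 0 (Z = 0*0 = 0)
J(s) = s*(22/3 + s) (J(s) = (s + 22/3)*(s + 0) = (22/3 + s)*s = s*(22/3 + s))
J(-1)*(-13) + 12 = ((⅓)*(-1)*(22 + 3*(-1)))*(-13) + 12 = ((⅓)*(-1)*(22 - 3))*(-13) + 12 = ((⅓)*(-1)*19)*(-13) + 12 = -19/3*(-13) + 12 = 247/3 + 12 = 283/3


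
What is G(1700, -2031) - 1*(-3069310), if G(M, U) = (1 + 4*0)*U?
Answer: 3067279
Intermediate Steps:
G(M, U) = U (G(M, U) = (1 + 0)*U = 1*U = U)
G(1700, -2031) - 1*(-3069310) = -2031 - 1*(-3069310) = -2031 + 3069310 = 3067279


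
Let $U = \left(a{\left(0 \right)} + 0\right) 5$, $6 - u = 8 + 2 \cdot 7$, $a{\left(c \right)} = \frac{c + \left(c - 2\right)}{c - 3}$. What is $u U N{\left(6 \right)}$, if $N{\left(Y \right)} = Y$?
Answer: $-320$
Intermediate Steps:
$a{\left(c \right)} = \frac{-2 + 2 c}{-3 + c}$ ($a{\left(c \right)} = \frac{c + \left(c - 2\right)}{-3 + c} = \frac{c + \left(-2 + c\right)}{-3 + c} = \frac{-2 + 2 c}{-3 + c}$)
$u = -16$ ($u = 6 - \left(8 + 2 \cdot 7\right) = 6 - \left(8 + 14\right) = 6 - 22 = -16$)
$U = \frac{10}{3}$ ($U = \left(\frac{2 \left(-1 + 0\right)}{-3 + 0} + 0\right) 5 = \left(2 \frac{1}{-3} \left(-1\right) + 0\right) 5 = \left(2 \left(- \frac{1}{3}\right) \left(-1\right) + 0\right) 5 = \left(\frac{2}{3} + 0\right) 5 = \frac{2}{3} \cdot 5 = \frac{10}{3} \approx 3.3333$)
$u U N{\left(6 \right)} = \left(-16\right) \frac{10}{3} \cdot 6 = \left(- \frac{160}{3}\right) 6 = -320$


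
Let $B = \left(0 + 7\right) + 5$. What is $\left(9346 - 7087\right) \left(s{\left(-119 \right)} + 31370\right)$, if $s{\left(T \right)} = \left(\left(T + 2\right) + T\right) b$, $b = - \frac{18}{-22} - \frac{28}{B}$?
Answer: $\frac{788398530}{11} \approx 7.1673 \cdot 10^{7}$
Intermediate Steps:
$B = 12$ ($B = 7 + 5 = 12$)
$b = - \frac{50}{33}$ ($b = - \frac{18}{-22} - \frac{28}{12} = \left(-18\right) \left(- \frac{1}{22}\right) - \frac{7}{3} = \frac{9}{11} - \frac{7}{3} = - \frac{50}{33} \approx -1.5152$)
$s{\left(T \right)} = - \frac{100}{33} - \frac{100 T}{33}$ ($s{\left(T \right)} = \left(\left(T + 2\right) + T\right) \left(- \frac{50}{33}\right) = \left(\left(2 + T\right) + T\right) \left(- \frac{50}{33}\right) = \left(2 + 2 T\right) \left(- \frac{50}{33}\right) = - \frac{100}{33} - \frac{100 T}{33}$)
$\left(9346 - 7087\right) \left(s{\left(-119 \right)} + 31370\right) = \left(9346 - 7087\right) \left(\left(- \frac{100}{33} - - \frac{11900}{33}\right) + 31370\right) = 2259 \left(\left(- \frac{100}{33} + \frac{11900}{33}\right) + 31370\right) = 2259 \left(\frac{11800}{33} + 31370\right) = 2259 \cdot \frac{1047010}{33} = \frac{788398530}{11}$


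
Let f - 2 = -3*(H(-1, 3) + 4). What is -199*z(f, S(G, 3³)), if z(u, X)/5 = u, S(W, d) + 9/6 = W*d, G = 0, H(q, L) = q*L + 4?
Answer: 12935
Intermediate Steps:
H(q, L) = 4 + L*q (H(q, L) = L*q + 4 = 4 + L*q)
S(W, d) = -3/2 + W*d
f = -13 (f = 2 - 3*((4 + 3*(-1)) + 4) = 2 - 3*((4 - 3) + 4) = 2 - 3*(1 + 4) = 2 - 3*5 = 2 - 15 = -13)
z(u, X) = 5*u
-199*z(f, S(G, 3³)) = -995*(-13) = -199*(-65) = 12935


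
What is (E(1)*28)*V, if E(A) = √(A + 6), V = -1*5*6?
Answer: -840*√7 ≈ -2222.4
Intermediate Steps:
V = -30 (V = -5*6 = -30)
E(A) = √(6 + A)
(E(1)*28)*V = (√(6 + 1)*28)*(-30) = (√7*28)*(-30) = (28*√7)*(-30) = -840*√7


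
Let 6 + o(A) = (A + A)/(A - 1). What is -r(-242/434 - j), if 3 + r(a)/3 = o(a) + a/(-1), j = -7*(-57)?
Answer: -22212813621/18861857 ≈ -1177.7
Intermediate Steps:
j = 399
o(A) = -6 + 2*A/(-1 + A) (o(A) = -6 + (A + A)/(A - 1) = -6 + (2*A)/(-1 + A) = -6 + 2*A/(-1 + A))
r(a) = -9 - 3*a + 6*(3 - 2*a)/(-1 + a) (r(a) = -9 + 3*(2*(3 - 2*a)/(-1 + a) + a/(-1)) = -9 + 3*(2*(3 - 2*a)/(-1 + a) - a) = -9 + 3*(-a + 2*(3 - 2*a)/(-1 + a)) = -9 + (-3*a + 6*(3 - 2*a)/(-1 + a)) = -9 - 3*a + 6*(3 - 2*a)/(-1 + a))
-r(-242/434 - j) = -3*(9 - (-242/434 - 1*399)² - 6*(-242/434 - 1*399))/(-1 + (-242/434 - 1*399)) = -3*(9 - (-242*1/434 - 399)² - 6*(-242*1/434 - 399))/(-1 + (-242*1/434 - 399)) = -3*(9 - (-121/217 - 399)² - 6*(-121/217 - 399))/(-1 + (-121/217 - 399)) = -3*(9 - (-86704/217)² - 6*(-86704/217))/(-1 - 86704/217) = -3*(9 - 1*7517583616/47089 + 520224/217)/(-86921/217) = -3*(-217)*(9 - 7517583616/47089 + 520224/217)/86921 = -3*(-217)*(-7404271207)/(86921*47089) = -1*22212813621/18861857 = -22212813621/18861857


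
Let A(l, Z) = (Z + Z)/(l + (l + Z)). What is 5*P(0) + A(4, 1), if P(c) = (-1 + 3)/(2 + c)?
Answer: 47/9 ≈ 5.2222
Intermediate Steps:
A(l, Z) = 2*Z/(Z + 2*l) (A(l, Z) = (2*Z)/(l + (Z + l)) = (2*Z)/(Z + 2*l) = 2*Z/(Z + 2*l))
P(c) = 2/(2 + c)
5*P(0) + A(4, 1) = 5*(2/(2 + 0)) + 2*1/(1 + 2*4) = 5*(2/2) + 2*1/(1 + 8) = 5*(2*(½)) + 2*1/9 = 5*1 + 2*1*(⅑) = 5 + 2/9 = 47/9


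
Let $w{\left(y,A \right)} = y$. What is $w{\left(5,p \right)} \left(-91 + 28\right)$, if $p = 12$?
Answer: $-315$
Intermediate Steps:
$w{\left(5,p \right)} \left(-91 + 28\right) = 5 \left(-91 + 28\right) = 5 \left(-63\right) = -315$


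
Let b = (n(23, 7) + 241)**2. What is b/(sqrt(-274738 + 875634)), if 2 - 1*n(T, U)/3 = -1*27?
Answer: 328*sqrt(9389)/229 ≈ 138.79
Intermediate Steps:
n(T, U) = 87 (n(T, U) = 6 - (-3)*27 = 6 - 3*(-27) = 6 + 81 = 87)
b = 107584 (b = (87 + 241)**2 = 328**2 = 107584)
b/(sqrt(-274738 + 875634)) = 107584/(sqrt(-274738 + 875634)) = 107584/(sqrt(600896)) = 107584/((8*sqrt(9389))) = 107584*(sqrt(9389)/75112) = 328*sqrt(9389)/229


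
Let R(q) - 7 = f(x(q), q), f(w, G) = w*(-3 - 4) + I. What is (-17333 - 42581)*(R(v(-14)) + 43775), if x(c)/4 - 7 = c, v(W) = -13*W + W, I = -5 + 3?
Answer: -2329456320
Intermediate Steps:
I = -2
v(W) = -12*W
x(c) = 28 + 4*c
f(w, G) = -2 - 7*w (f(w, G) = w*(-3 - 4) - 2 = w*(-7) - 2 = -7*w - 2 = -2 - 7*w)
R(q) = -191 - 28*q (R(q) = 7 + (-2 - 7*(28 + 4*q)) = 7 + (-2 + (-196 - 28*q)) = 7 + (-198 - 28*q) = -191 - 28*q)
(-17333 - 42581)*(R(v(-14)) + 43775) = (-17333 - 42581)*((-191 - (-336)*(-14)) + 43775) = -59914*((-191 - 28*168) + 43775) = -59914*((-191 - 4704) + 43775) = -59914*(-4895 + 43775) = -59914*38880 = -2329456320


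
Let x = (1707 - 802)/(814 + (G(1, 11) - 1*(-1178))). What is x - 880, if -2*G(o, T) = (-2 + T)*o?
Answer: -699238/795 ≈ -879.54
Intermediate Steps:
G(o, T) = -o*(-2 + T)/2 (G(o, T) = -(-2 + T)*o/2 = -o*(-2 + T)/2)
x = 362/795 (x = (1707 - 802)/(814 + ((1/2)*1*(2 - 1*11) - 1*(-1178))) = 905/(814 + ((1/2)*1*(2 - 11) + 1178)) = 905/(814 + ((1/2)*1*(-9) + 1178)) = 905/(814 + (-9/2 + 1178)) = 905/(814 + 2347/2) = 905/(3975/2) = 905*(2/3975) = 362/795 ≈ 0.45535)
x - 880 = 362/795 - 880 = -699238/795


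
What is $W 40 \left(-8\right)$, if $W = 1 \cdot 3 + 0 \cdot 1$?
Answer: $-960$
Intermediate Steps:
$W = 3$ ($W = 3 + 0 = 3$)
$W 40 \left(-8\right) = 3 \cdot 40 \left(-8\right) = 120 \left(-8\right) = -960$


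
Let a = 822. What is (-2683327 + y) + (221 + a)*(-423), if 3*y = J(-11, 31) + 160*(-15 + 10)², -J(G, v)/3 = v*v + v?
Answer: -9372524/3 ≈ -3.1242e+6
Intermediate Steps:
J(G, v) = -3*v - 3*v² (J(G, v) = -3*(v*v + v) = -3*(v² + v) = -3*(v + v²) = -3*v - 3*v²)
y = 1024/3 (y = (-3*31*(1 + 31) + 160*(-15 + 10)²)/3 = (-3*31*32 + 160*(-5)²)/3 = (-2976 + 160*25)/3 = (-2976 + 4000)/3 = (⅓)*1024 = 1024/3 ≈ 341.33)
(-2683327 + y) + (221 + a)*(-423) = (-2683327 + 1024/3) + (221 + 822)*(-423) = -8048957/3 + 1043*(-423) = -8048957/3 - 441189 = -9372524/3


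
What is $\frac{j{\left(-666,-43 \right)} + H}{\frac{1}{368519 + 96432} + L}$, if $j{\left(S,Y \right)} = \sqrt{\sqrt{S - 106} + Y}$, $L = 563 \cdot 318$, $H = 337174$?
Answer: $\frac{156769388474}{83242037335} + \frac{464951 \sqrt{-43 + 2 i \sqrt{193}}}{83242037335} \approx 1.8833 + 3.8332 \cdot 10^{-5} i$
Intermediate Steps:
$L = 179034$
$j{\left(S,Y \right)} = \sqrt{Y + \sqrt{-106 + S}}$ ($j{\left(S,Y \right)} = \sqrt{\sqrt{-106 + S} + Y} = \sqrt{Y + \sqrt{-106 + S}}$)
$\frac{j{\left(-666,-43 \right)} + H}{\frac{1}{368519 + 96432} + L} = \frac{\sqrt{-43 + \sqrt{-106 - 666}} + 337174}{\frac{1}{368519 + 96432} + 179034} = \frac{\sqrt{-43 + \sqrt{-772}} + 337174}{\frac{1}{464951} + 179034} = \frac{\sqrt{-43 + 2 i \sqrt{193}} + 337174}{\frac{1}{464951} + 179034} = \frac{337174 + \sqrt{-43 + 2 i \sqrt{193}}}{\frac{83242037335}{464951}} = \left(337174 + \sqrt{-43 + 2 i \sqrt{193}}\right) \frac{464951}{83242037335} = \frac{156769388474}{83242037335} + \frac{464951 \sqrt{-43 + 2 i \sqrt{193}}}{83242037335}$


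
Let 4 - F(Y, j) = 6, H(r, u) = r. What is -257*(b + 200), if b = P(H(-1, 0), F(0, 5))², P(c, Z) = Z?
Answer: -52428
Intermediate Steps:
F(Y, j) = -2 (F(Y, j) = 4 - 1*6 = 4 - 6 = -2)
b = 4 (b = (-2)² = 4)
-257*(b + 200) = -257*(4 + 200) = -257*204 = -52428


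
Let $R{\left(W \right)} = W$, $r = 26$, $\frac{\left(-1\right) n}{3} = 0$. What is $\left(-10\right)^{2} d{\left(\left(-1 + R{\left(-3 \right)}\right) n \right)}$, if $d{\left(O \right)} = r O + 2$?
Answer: $200$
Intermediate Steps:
$n = 0$ ($n = \left(-3\right) 0 = 0$)
$d{\left(O \right)} = 2 + 26 O$ ($d{\left(O \right)} = 26 O + 2 = 2 + 26 O$)
$\left(-10\right)^{2} d{\left(\left(-1 + R{\left(-3 \right)}\right) n \right)} = \left(-10\right)^{2} \left(2 + 26 \left(-1 - 3\right) 0\right) = 100 \left(2 + 26 \left(\left(-4\right) 0\right)\right) = 100 \left(2 + 26 \cdot 0\right) = 100 \left(2 + 0\right) = 100 \cdot 2 = 200$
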